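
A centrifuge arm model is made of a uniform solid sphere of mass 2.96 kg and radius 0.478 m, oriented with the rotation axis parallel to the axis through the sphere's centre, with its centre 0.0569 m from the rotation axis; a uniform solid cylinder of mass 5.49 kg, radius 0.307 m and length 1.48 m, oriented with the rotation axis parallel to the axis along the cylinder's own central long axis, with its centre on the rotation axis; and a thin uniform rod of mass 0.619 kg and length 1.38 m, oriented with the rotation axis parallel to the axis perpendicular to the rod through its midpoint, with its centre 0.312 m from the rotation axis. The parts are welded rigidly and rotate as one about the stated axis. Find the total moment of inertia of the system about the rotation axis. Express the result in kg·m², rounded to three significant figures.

Solid sphere: I_cm = (2/5)MR² = (2/5)(2.96)(0.478)² = 0.27053 kg·m²; centre at d = 0.0569 m, so the parallel axis theorem gives I = 0.27053 + (2.96)(0.0569)² = 0.28011 kg·m².
Solid cylinder: I_cm = (1/2)MR² = (1/2)(5.49)(0.307)² = 0.25871 kg·m²; axis through the centre, so I = 0.25871 kg·m².
Thin rod: I_cm = (1/12)ML² = (1/12)(0.619)(1.38)² = 0.098235 kg·m²; centre at d = 0.312 m, so the parallel axis theorem gives I = 0.098235 + (0.619)(0.312)² = 0.15849 kg·m².
Total I = 0.28011 + 0.25871 + 0.15849 = 0.69731 kg·m².

0.697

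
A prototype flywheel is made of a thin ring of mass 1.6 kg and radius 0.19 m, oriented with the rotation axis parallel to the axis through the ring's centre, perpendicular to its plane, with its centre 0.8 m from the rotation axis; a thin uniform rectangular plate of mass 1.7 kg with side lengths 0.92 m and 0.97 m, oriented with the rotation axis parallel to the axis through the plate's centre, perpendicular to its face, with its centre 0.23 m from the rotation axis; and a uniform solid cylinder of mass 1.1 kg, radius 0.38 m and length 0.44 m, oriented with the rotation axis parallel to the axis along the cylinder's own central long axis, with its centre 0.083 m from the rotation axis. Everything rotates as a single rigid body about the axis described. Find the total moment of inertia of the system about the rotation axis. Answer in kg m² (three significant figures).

1.51

Thin ring: I_cm = MR² = (1.6)(0.19)² = 0.05776 kg m²; centre at d = 0.8 m, so the parallel axis theorem gives I = 0.05776 + (1.6)(0.8)² = 1.0818 kg m².
Rectangular plate: I_cm = (1/12)M(a²+b²) = (1/12)(1.7)[(0.92)² + (0.97)²] = 0.2532 kg m²; centre at d = 0.23 m, so the parallel axis theorem gives I = 0.2532 + (1.7)(0.23)² = 0.34313 kg m².
Solid cylinder: I_cm = (1/2)MR² = (1/2)(1.1)(0.38)² = 0.07942 kg m²; centre at d = 0.083 m, so the parallel axis theorem gives I = 0.07942 + (1.1)(0.083)² = 0.086998 kg m².
Total I = 1.0818 + 0.34313 + 0.086998 = 1.5119 kg m².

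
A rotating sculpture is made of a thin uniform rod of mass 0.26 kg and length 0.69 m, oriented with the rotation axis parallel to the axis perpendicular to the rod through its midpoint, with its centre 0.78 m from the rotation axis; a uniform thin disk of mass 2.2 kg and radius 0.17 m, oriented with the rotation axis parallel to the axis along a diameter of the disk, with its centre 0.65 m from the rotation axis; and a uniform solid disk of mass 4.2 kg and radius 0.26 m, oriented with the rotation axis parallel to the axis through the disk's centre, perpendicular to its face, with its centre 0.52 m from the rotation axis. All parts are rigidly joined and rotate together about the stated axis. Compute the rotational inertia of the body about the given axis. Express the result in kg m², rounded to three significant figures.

Thin rod: I_cm = (1/12)ML² = (1/12)(0.26)(0.69)² = 0.010315 kg m²; centre at d = 0.78 m, so the parallel axis theorem gives I = 0.010315 + (0.26)(0.78)² = 0.1685 kg m².
Thin disk: I_cm = (1/4)MR² = (1/4)(2.2)(0.17)² = 0.015895 kg m²; centre at d = 0.65 m, so the parallel axis theorem gives I = 0.015895 + (2.2)(0.65)² = 0.9454 kg m².
Solid disk: I_cm = (1/2)MR² = (1/2)(4.2)(0.26)² = 0.14196 kg m²; centre at d = 0.52 m, so the parallel axis theorem gives I = 0.14196 + (4.2)(0.52)² = 1.2776 kg m².
Total I = 0.1685 + 0.9454 + 1.2776 = 2.3915 kg m².

2.39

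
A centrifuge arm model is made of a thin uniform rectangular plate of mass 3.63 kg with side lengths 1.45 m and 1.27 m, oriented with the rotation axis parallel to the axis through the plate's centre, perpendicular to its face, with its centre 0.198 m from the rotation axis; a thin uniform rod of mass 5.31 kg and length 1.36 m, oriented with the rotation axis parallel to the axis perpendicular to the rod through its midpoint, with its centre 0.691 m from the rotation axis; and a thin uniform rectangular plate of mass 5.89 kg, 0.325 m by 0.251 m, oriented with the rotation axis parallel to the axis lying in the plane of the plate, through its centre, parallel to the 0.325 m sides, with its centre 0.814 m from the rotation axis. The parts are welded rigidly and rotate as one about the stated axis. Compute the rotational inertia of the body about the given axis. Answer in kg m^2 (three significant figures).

8.55

Rectangular plate: I_cm = (1/12)M(a²+b²) = (1/12)(3.63)[(1.45)² + (1.27)²] = 1.1239 kg m^2; centre at d = 0.198 m, so the parallel axis theorem gives I = 1.1239 + (3.63)(0.198)² = 1.2662 kg m^2.
Thin rod: I_cm = (1/12)ML² = (1/12)(5.31)(1.36)² = 0.81845 kg m^2; centre at d = 0.691 m, so the parallel axis theorem gives I = 0.81845 + (5.31)(0.691)² = 3.3539 kg m^2.
Rectangular plate: I_cm = (1/12)Mb² = (1/12)(5.89)(0.251)² = 0.030923 kg m^2; centre at d = 0.814 m, so the parallel axis theorem gives I = 0.030923 + (5.89)(0.814)² = 3.9336 kg m^2.
Total I = 1.2662 + 3.3539 + 3.9336 = 8.5537 kg m^2.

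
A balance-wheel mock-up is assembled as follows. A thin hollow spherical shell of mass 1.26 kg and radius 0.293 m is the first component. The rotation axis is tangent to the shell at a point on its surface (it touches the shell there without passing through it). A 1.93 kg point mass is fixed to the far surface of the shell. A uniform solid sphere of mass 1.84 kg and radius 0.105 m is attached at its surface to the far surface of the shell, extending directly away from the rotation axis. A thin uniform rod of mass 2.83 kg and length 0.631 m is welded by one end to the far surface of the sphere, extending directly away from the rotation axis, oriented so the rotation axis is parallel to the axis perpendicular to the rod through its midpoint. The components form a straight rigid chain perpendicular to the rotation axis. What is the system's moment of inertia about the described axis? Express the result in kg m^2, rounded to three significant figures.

Spherical shell: I_cm = (2/3)MR² = (2/3)(1.26)(0.293)² = 0.072113 kg m^2; centre at d = 0.293 m, so the parallel axis theorem gives I = 0.072113 + (1.26)(0.293)² = 0.18028 kg m^2.
Point mass: I_cm = 0; centre at d = 0.293 + 0.293 = 0.586 m, so the parallel axis theorem gives I = 0 + (1.93)(0.586)² = 0.66275 kg m^2.
Solid sphere: I_cm = (2/5)MR² = (2/5)(1.84)(0.105)² = 0.0081144 kg m^2; centre at d = 0.293 + 0.293 + 0.105 = 0.691 m, so the parallel axis theorem gives I = 0.0081144 + (1.84)(0.691)² = 0.88668 kg m^2.
Thin rod: I_cm = (1/12)ML² = (1/12)(2.83)(0.631)² = 0.0939 kg m^2; centre at d = 0.293 + 0.293 + 0.105 + 0.105 + 0.3155 = 1.1115 m, so the parallel axis theorem gives I = 0.0939 + (2.83)(1.1115)² = 3.5902 kg m^2.
Total I = 0.18028 + 0.66275 + 0.88668 + 3.5902 = 5.3199 kg m^2.

5.32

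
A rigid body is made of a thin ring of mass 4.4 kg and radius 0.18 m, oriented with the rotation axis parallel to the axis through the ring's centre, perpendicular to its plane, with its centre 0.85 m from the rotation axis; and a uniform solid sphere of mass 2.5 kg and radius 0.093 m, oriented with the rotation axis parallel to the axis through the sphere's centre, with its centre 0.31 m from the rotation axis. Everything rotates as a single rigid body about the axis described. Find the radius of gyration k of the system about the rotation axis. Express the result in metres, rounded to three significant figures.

Thin ring: I_cm = MR² = (4.4)(0.18)² = 0.14256 kg·m²; centre at d = 0.85 m, so the parallel axis theorem gives I = 0.14256 + (4.4)(0.85)² = 3.3216 kg·m².
Solid sphere: I_cm = (2/5)MR² = (2/5)(2.5)(0.093)² = 0.008649 kg·m²; centre at d = 0.31 m, so the parallel axis theorem gives I = 0.008649 + (2.5)(0.31)² = 0.2489 kg·m².
Total I = 3.5705 kg·m²; total mass M = 6.9 kg.
k = √(I/M) = √(3.5705/6.9) = 0.71935 m.

0.719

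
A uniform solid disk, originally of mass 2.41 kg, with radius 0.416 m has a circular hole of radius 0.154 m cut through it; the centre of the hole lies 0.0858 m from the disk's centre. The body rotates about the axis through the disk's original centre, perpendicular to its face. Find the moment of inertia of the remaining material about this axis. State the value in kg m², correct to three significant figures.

0.202

Unpierced body about its centre: I₀ = (1/2)MR² = (1/2)(2.41)(0.416)² = 0.20853 kg m².
The removed disk has mass m = M·(r/R)² = (2.41)(0.154/0.416)² = 0.33027 kg (same uniform areal density).
Its moment of inertia about the rotation axis (parallel-axis theorem): I_hole = (1/2)mr² + md² = (1/2)(0.33027)(0.154)² + (0.33027)(0.0858)² = 0.0063477 kg m².
Treating the hole as negative mass, I = I₀ − I_hole = 0.20853 − 0.0063477 = 0.20218 kg m².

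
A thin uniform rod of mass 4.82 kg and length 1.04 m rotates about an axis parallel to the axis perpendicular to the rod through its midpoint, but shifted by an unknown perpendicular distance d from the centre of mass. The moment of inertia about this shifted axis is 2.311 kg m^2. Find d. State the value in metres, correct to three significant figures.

0.624

About the centre-of-mass axis, I_cm = (1/12)ML² = (1/12)(4.82)(1.04)² = 0.43444 kg m^2.
Parallel axis theorem: I = I_cm + Md², so Md² = 2.311 − 0.43444 = 1.8766 kg m^2.
d = √(1.8766 / 4.82) = 0.62396 m.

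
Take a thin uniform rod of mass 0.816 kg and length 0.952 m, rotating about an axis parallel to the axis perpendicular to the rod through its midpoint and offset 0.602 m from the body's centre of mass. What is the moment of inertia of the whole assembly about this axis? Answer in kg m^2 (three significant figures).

I_cm = (1/12)ML² = (1/12)(0.816)(0.952)² = 0.061629 kg m^2; centre at d = 0.602 m, so the parallel axis theorem gives I = 0.061629 + (0.816)(0.602)² = 0.35735 kg m^2.

0.357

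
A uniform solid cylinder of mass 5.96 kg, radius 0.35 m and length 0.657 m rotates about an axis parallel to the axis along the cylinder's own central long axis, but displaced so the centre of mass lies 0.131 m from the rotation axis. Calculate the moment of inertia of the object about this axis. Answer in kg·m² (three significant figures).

I_cm = (1/2)MR² = (1/2)(5.96)(0.35)² = 0.36505 kg·m²; centre at d = 0.131 m, so I = I_cm + Md² gives I = 0.36505 + (5.96)(0.131)² = 0.46733 kg·m².

0.467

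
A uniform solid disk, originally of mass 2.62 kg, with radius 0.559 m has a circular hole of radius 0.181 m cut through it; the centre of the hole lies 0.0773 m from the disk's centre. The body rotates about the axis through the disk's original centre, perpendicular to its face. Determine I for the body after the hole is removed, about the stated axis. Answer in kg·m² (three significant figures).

0.403

Unpierced body about its centre: I₀ = (1/2)MR² = (1/2)(2.62)(0.559)² = 0.40935 kg·m².
The removed disk has mass m = M·(r/R)² = (2.62)(0.181/0.559)² = 0.27468 kg (same uniform areal density).
Its moment of inertia about the rotation axis (parallel-axis theorem): I_hole = (1/2)mr² + md² = (1/2)(0.27468)(0.181)² + (0.27468)(0.0773)² = 0.0061408 kg·m².
Treating the hole as negative mass, I = I₀ − I_hole = 0.40935 − 0.0061408 = 0.40321 kg·m².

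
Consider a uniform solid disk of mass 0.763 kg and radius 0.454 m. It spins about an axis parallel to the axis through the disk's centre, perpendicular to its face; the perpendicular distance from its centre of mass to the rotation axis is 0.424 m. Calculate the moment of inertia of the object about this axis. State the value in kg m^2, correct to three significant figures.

I_cm = (1/2)MR² = (1/2)(0.763)(0.454)² = 0.078633 kg m^2; centre at d = 0.424 m, so I = I_cm + Md² gives I = 0.078633 + (0.763)(0.424)² = 0.2158 kg m^2.

0.216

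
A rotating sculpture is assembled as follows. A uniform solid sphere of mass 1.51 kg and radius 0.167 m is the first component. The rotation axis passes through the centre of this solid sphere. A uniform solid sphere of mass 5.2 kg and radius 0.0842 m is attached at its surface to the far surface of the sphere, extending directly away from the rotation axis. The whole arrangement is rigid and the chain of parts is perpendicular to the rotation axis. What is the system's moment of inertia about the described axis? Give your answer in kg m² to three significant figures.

Solid sphere: I_cm = (2/5)MR² = (2/5)(1.51)(0.167)² = 0.016845 kg m²; axis through the centre, so I = 0.016845 kg m².
Solid sphere: I_cm = (2/5)MR² = (2/5)(5.2)(0.0842)² = 0.014746 kg m²; centre at d = 0.167 + 0.0842 = 0.2512 m, so the parallel axis theorem gives I = 0.014746 + (5.2)(0.2512)² = 0.34287 kg m².
Total I = 0.016845 + 0.34287 = 0.35972 kg m².

0.360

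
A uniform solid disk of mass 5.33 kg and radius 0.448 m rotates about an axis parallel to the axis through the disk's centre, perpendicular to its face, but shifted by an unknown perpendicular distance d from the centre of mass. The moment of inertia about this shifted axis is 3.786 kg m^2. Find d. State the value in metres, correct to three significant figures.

0.781

About the centre-of-mass axis, I_cm = (1/2)MR² = (1/2)(5.33)(0.448)² = 0.53488 kg m^2.
Parallel axis theorem: I = I_cm + Md², so Md² = 3.786 − 0.53488 = 3.2511 kg m^2.
d = √(3.2511 / 5.33) = 0.781 m.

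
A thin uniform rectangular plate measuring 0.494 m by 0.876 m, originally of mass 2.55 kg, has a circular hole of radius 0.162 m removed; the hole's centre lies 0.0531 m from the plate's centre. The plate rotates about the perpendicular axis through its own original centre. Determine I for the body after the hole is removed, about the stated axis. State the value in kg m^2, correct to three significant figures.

0.207

Unpierced body about its centre: I₀ = (1/12)M(a²+b²) = (1/12)(2.55)[(0.494)² + (0.876)²] = 0.21493 kg m^2.
The removed disk has mass m = M·πr²/(ab) = (2.55)·π(0.162)²/(0.494·0.876) = 0.48584 kg (same uniform areal density).
Its moment of inertia about the rotation axis (parallel-axis theorem): I_hole = (1/2)mr² + md² = (1/2)(0.48584)(0.162)² + (0.48584)(0.0531)² = 0.007745 kg m^2.
Treating the hole as negative mass, I = I₀ − I_hole = 0.21493 − 0.007745 = 0.20718 kg m^2.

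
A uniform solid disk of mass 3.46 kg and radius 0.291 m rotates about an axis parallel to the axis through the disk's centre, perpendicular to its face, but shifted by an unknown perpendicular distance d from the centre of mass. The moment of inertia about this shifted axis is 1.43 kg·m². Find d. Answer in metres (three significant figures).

0.609

About the centre-of-mass axis, I_cm = (1/2)MR² = (1/2)(3.46)(0.291)² = 0.1465 kg·m².
Parallel axis theorem: I = I_cm + Md², so Md² = 1.43 − 0.1465 = 1.2835 kg·m².
d = √(1.2835 / 3.46) = 0.60906 m.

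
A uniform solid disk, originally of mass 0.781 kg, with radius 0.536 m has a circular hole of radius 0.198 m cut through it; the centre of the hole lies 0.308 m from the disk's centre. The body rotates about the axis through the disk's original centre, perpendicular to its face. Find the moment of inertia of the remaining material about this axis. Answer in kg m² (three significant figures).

0.100

Unpierced body about its centre: I₀ = (1/2)MR² = (1/2)(0.781)(0.536)² = 0.11219 kg m².
The removed disk has mass m = M·(r/R)² = (0.781)(0.198/0.536)² = 0.10657 kg (same uniform areal density).
Its moment of inertia about the rotation axis (parallel-axis theorem): I_hole = (1/2)mr² + md² = (1/2)(0.10657)(0.198)² + (0.10657)(0.308)² = 0.012199 kg m².
Treating the hole as negative mass, I = I₀ − I_hole = 0.11219 − 0.012199 = 0.09999 kg m².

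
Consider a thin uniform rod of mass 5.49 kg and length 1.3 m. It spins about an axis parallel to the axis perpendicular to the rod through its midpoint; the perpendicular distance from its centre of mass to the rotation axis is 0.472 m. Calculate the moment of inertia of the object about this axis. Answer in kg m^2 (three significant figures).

2.00

I_cm = (1/12)ML² = (1/12)(5.49)(1.3)² = 0.77318 kg m^2; centre at d = 0.472 m, so the parallel axis theorem gives I = 0.77318 + (5.49)(0.472)² = 1.9963 kg m^2.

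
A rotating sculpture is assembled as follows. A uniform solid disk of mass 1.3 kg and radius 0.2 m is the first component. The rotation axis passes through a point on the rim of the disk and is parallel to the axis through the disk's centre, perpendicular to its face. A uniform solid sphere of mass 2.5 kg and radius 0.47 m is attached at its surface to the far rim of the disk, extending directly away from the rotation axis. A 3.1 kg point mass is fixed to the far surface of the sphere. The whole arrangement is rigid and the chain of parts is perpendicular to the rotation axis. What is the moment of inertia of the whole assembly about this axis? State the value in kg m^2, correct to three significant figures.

7.76

Solid disk: I_cm = (1/2)MR² = (1/2)(1.3)(0.2)² = 0.026 kg m^2; centre at d = 0.2 m, so I = I_cm + Md² gives I = 0.026 + (1.3)(0.2)² = 0.078 kg m^2.
Solid sphere: I_cm = (2/5)MR² = (2/5)(2.5)(0.47)² = 0.2209 kg m^2; centre at d = 0.2 + 0.2 + 0.47 = 0.87 m, so I = I_cm + Md² gives I = 0.2209 + (2.5)(0.87)² = 2.1132 kg m^2.
Point mass: I_cm = 0; centre at d = 0.2 + 0.2 + 0.47 + 0.47 = 1.34 m, so I = I_cm + Md² gives I = 0 + (3.1)(1.34)² = 5.5664 kg m^2.
Total I = 0.078 + 2.1132 + 5.5664 = 7.7575 kg m^2.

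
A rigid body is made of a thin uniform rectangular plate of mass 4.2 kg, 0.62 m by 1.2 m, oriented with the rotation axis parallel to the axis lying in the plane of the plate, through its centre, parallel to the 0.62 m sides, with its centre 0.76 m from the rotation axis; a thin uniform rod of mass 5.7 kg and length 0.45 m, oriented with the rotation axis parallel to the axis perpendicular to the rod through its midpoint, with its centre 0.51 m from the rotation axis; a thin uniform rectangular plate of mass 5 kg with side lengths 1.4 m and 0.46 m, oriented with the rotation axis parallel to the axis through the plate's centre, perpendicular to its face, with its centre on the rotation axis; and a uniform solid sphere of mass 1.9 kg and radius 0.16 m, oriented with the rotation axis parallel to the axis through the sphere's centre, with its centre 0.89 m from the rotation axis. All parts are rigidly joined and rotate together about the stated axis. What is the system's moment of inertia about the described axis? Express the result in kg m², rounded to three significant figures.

Rectangular plate: I_cm = (1/12)Mb² = (1/12)(4.2)(1.2)² = 0.504 kg m²; centre at d = 0.76 m, so the parallel axis theorem gives I = 0.504 + (4.2)(0.76)² = 2.9299 kg m².
Thin rod: I_cm = (1/12)ML² = (1/12)(5.7)(0.45)² = 0.096187 kg m²; centre at d = 0.51 m, so the parallel axis theorem gives I = 0.096187 + (5.7)(0.51)² = 1.5788 kg m².
Rectangular plate: I_cm = (1/12)M(a²+b²) = (1/12)(5)[(1.4)² + (0.46)²] = 0.90483 kg m²; axis through the centre, so I = 0.90483 kg m².
Solid sphere: I_cm = (2/5)MR² = (2/5)(1.9)(0.16)² = 0.019456 kg m²; centre at d = 0.89 m, so the parallel axis theorem gives I = 0.019456 + (1.9)(0.89)² = 1.5244 kg m².
Total I = 2.9299 + 1.5788 + 0.90483 + 1.5244 = 6.938 kg m².

6.94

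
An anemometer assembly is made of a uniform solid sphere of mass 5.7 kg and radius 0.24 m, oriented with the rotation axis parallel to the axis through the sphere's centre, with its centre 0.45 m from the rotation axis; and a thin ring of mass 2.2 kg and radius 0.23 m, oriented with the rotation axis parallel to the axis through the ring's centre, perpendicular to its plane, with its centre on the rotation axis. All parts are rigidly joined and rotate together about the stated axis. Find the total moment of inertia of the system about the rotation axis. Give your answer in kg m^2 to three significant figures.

Solid sphere: I_cm = (2/5)MR² = (2/5)(5.7)(0.24)² = 0.13133 kg m^2; centre at d = 0.45 m, so the parallel axis theorem gives I = 0.13133 + (5.7)(0.45)² = 1.2856 kg m^2.
Thin ring: I_cm = MR² = (2.2)(0.23)² = 0.11638 kg m^2; axis through the centre, so I = 0.11638 kg m^2.
Total I = 1.2856 + 0.11638 = 1.402 kg m^2.

1.40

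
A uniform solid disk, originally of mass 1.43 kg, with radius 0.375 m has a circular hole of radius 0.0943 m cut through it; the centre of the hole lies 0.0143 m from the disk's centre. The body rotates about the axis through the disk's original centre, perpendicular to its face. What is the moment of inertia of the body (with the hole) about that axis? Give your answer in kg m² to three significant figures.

0.100

Unpierced body about its centre: I₀ = (1/2)MR² = (1/2)(1.43)(0.375)² = 0.10055 kg m².
The removed disk has mass m = M·(r/R)² = (1.43)(0.0943/0.375)² = 0.090427 kg (same uniform areal density).
Its moment of inertia about the rotation axis (parallel-axis theorem): I_hole = (1/2)mr² + md² = (1/2)(0.090427)(0.0943)² + (0.090427)(0.0143)² = 0.00042055 kg m².
Treating the hole as negative mass, I = I₀ − I_hole = 0.10055 − 0.00042055 = 0.10013 kg m².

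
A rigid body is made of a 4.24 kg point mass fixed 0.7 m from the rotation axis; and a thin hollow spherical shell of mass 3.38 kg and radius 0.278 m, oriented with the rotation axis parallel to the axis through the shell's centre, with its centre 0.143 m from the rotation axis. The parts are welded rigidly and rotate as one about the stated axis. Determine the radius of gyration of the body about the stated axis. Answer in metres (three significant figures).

0.552

Point mass: I_cm = 0; centre at d = 0.7 m, so I = I_cm + Md² gives I = 0 + (4.24)(0.7)² = 2.0776 kg m^2.
Spherical shell: I_cm = (2/3)MR² = (2/3)(3.38)(0.278)² = 0.17415 kg m^2; centre at d = 0.143 m, so I = I_cm + Md² gives I = 0.17415 + (3.38)(0.143)² = 0.24326 kg m^2.
Total I = 2.3209 kg m^2; total mass M = 7.62 kg.
k = √(I/M) = √(2.3209/7.62) = 0.55188 m.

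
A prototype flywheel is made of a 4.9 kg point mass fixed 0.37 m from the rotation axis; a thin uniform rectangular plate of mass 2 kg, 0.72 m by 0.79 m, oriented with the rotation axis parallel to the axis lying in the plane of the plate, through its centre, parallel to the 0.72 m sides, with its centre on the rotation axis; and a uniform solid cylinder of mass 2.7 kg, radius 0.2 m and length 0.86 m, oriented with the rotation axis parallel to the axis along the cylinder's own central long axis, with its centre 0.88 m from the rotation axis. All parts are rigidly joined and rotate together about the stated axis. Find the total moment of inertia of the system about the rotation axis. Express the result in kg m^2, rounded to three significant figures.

Point mass: I_cm = 0; centre at d = 0.37 m, so I = I_cm + Md² gives I = 0 + (4.9)(0.37)² = 0.67081 kg m^2.
Rectangular plate: I_cm = (1/12)Mb² = (1/12)(2)(0.79)² = 0.10402 kg m^2; axis through the centre, so I = 0.10402 kg m^2.
Solid cylinder: I_cm = (1/2)MR² = (1/2)(2.7)(0.2)² = 0.054 kg m^2; centre at d = 0.88 m, so I = I_cm + Md² gives I = 0.054 + (2.7)(0.88)² = 2.1449 kg m^2.
Total I = 0.67081 + 0.10402 + 2.1449 = 2.9197 kg m^2.

2.92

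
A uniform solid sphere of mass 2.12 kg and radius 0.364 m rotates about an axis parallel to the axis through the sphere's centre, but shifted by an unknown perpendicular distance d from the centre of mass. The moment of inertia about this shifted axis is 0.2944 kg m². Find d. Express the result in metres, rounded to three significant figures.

0.293

About the centre-of-mass axis, I_cm = (2/5)MR² = (2/5)(2.12)(0.364)² = 0.11236 kg m².
Parallel axis theorem: I = I_cm + Md², so Md² = 0.2944 − 0.11236 = 0.18204 kg m².
d = √(0.18204 / 2.12) = 0.29304 m.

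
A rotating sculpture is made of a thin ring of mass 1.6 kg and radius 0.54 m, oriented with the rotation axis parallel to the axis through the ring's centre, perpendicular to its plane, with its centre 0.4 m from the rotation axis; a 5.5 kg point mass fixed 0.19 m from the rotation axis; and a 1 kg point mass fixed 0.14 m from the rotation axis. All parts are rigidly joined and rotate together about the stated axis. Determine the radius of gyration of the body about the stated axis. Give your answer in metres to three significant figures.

0.341

Thin ring: I_cm = MR² = (1.6)(0.54)² = 0.46656 kg m^2; centre at d = 0.4 m, so I = I_cm + Md² gives I = 0.46656 + (1.6)(0.4)² = 0.72256 kg m^2.
Point mass: I_cm = 0; centre at d = 0.19 m, so I = I_cm + Md² gives I = 0 + (5.5)(0.19)² = 0.19855 kg m^2.
Point mass: I_cm = 0; centre at d = 0.14 m, so I = I_cm + Md² gives I = 0 + (1)(0.14)² = 0.0196 kg m^2.
Total I = 0.94071 kg m^2; total mass M = 8.1 kg.
k = √(I/M) = √(0.94071/8.1) = 0.34079 m.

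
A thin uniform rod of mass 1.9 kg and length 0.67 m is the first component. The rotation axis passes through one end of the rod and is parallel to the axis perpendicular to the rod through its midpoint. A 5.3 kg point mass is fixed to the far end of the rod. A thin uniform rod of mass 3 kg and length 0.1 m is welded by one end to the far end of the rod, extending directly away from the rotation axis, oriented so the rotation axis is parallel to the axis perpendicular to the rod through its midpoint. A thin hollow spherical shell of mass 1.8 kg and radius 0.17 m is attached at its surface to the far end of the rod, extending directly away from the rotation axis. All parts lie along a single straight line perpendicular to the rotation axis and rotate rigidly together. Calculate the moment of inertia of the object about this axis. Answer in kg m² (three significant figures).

5.85

Thin rod: I_cm = (1/12)ML² = (1/12)(1.9)(0.67)² = 0.071076 kg m²; centre at d = 0.335 m, so the parallel axis theorem gives I = 0.071076 + (1.9)(0.335)² = 0.2843 kg m².
Point mass: I_cm = 0; centre at d = 0.335 + 0.335 = 0.67 m, so the parallel axis theorem gives I = 0 + (5.3)(0.67)² = 2.3792 kg m².
Thin rod: I_cm = (1/12)ML² = (1/12)(3)(0.1)² = 0.0025 kg m²; centre at d = 0.335 + 0.335 + 0.05 = 0.72 m, so the parallel axis theorem gives I = 0.0025 + (3)(0.72)² = 1.5577 kg m².
Spherical shell: I_cm = (2/3)MR² = (2/3)(1.8)(0.17)² = 0.03468 kg m²; centre at d = 0.335 + 0.335 + 0.05 + 0.05 + 0.17 = 0.94 m, so the parallel axis theorem gives I = 0.03468 + (1.8)(0.94)² = 1.6252 kg m².
Total I = 0.2843 + 2.3792 + 1.5577 + 1.6252 = 5.8463 kg m².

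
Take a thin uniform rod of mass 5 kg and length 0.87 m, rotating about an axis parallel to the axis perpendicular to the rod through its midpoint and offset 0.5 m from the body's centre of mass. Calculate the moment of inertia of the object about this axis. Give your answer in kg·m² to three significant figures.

I_cm = (1/12)ML² = (1/12)(5)(0.87)² = 0.31537 kg·m²; centre at d = 0.5 m, so I = I_cm + Md² gives I = 0.31537 + (5)(0.5)² = 1.5654 kg·m².

1.57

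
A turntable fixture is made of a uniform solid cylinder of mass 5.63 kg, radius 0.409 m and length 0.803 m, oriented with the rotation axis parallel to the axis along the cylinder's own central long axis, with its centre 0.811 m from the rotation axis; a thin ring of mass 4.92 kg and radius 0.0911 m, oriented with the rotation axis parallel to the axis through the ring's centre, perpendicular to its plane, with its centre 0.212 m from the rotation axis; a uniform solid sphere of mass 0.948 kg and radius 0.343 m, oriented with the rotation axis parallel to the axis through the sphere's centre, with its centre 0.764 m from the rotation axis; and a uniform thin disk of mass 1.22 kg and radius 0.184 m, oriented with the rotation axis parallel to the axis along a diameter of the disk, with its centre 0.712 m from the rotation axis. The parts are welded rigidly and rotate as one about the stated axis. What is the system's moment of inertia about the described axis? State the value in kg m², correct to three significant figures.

5.66

Solid cylinder: I_cm = (1/2)MR² = (1/2)(5.63)(0.409)² = 0.4709 kg m²; centre at d = 0.811 m, so the parallel axis theorem gives I = 0.4709 + (5.63)(0.811)² = 4.1739 kg m².
Thin ring: I_cm = MR² = (4.92)(0.0911)² = 0.040832 kg m²; centre at d = 0.212 m, so the parallel axis theorem gives I = 0.040832 + (4.92)(0.212)² = 0.26196 kg m².
Solid sphere: I_cm = (2/5)MR² = (2/5)(0.948)(0.343)² = 0.044613 kg m²; centre at d = 0.764 m, so the parallel axis theorem gives I = 0.044613 + (0.948)(0.764)² = 0.59796 kg m².
Thin disk: I_cm = (1/4)MR² = (1/4)(1.22)(0.184)² = 0.010326 kg m²; centre at d = 0.712 m, so the parallel axis theorem gives I = 0.010326 + (1.22)(0.712)² = 0.6288 kg m².
Total I = 4.1739 + 0.26196 + 0.59796 + 0.6288 = 5.6626 kg m².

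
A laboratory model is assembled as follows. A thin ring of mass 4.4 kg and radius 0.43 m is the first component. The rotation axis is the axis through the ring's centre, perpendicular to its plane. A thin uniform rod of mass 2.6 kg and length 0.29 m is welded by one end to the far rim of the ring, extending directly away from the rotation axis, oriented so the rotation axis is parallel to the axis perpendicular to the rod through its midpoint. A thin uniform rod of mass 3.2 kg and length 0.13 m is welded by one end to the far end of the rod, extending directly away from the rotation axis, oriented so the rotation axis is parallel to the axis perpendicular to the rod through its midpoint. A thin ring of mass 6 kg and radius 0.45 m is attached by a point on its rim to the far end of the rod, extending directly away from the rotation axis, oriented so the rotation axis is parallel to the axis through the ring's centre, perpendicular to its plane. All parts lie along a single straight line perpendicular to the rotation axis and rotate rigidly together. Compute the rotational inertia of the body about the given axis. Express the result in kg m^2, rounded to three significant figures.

Thin ring: I_cm = MR² = (4.4)(0.43)² = 0.81356 kg m^2; axis through the centre, so I = 0.81356 kg m^2.
Thin rod: I_cm = (1/12)ML² = (1/12)(2.6)(0.29)² = 0.018222 kg m^2; centre at d = 0.43 + 0.145 = 0.575 m, so the parallel axis theorem gives I = 0.018222 + (2.6)(0.575)² = 0.87785 kg m^2.
Thin rod: I_cm = (1/12)ML² = (1/12)(3.2)(0.13)² = 0.0045067 kg m^2; centre at d = 0.43 + 0.145 + 0.145 + 0.065 = 0.785 m, so the parallel axis theorem gives I = 0.0045067 + (3.2)(0.785)² = 1.9764 kg m^2.
Thin ring: I_cm = MR² = (6)(0.45)² = 1.215 kg m^2; centre at d = 0.43 + 0.145 + 0.145 + 0.065 + 0.065 + 0.45 = 1.3 m, so the parallel axis theorem gives I = 1.215 + (6)(1.3)² = 11.355 kg m^2.
Total I = 0.81356 + 0.87785 + 1.9764 + 11.355 = 15.023 kg m^2.

15.0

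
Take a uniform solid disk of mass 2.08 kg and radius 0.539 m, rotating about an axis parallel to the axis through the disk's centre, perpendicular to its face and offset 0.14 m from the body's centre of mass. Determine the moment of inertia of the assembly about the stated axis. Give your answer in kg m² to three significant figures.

I_cm = (1/2)MR² = (1/2)(2.08)(0.539)² = 0.30214 kg m²; centre at d = 0.14 m, so the parallel axis theorem gives I = 0.30214 + (2.08)(0.14)² = 0.34291 kg m².

0.343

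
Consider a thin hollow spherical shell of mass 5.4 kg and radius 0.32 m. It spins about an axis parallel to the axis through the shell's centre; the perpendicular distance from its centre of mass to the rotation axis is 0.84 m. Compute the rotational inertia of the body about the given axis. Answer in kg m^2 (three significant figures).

I_cm = (2/3)MR² = (2/3)(5.4)(0.32)² = 0.36864 kg m^2; centre at d = 0.84 m, so I = I_cm + Md² gives I = 0.36864 + (5.4)(0.84)² = 4.1789 kg m^2.

4.18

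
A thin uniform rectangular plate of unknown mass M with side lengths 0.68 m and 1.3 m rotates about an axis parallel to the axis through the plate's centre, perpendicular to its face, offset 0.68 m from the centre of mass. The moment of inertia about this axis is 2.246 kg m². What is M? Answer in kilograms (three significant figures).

I = I_cm + Md² = (1/12)M(a²+b²) + Md² = M·[0.0833333·[(0.68)² + (1.3)²] + (0.68)²] = M·0.64177.
So M = 2.246 / 0.64177 = 3.4997 kg.

3.50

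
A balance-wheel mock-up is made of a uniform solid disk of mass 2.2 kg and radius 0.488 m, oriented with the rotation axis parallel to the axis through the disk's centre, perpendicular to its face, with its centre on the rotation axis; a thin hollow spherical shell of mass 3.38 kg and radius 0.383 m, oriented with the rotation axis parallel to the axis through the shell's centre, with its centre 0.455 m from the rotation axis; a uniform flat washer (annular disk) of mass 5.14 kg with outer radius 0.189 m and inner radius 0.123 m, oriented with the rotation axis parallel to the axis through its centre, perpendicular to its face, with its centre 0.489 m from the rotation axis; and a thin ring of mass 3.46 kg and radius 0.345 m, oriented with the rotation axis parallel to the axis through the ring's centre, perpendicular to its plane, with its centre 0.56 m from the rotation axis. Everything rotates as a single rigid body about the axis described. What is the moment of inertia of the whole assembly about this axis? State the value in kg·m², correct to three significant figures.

4.15

Solid disk: I_cm = (1/2)MR² = (1/2)(2.2)(0.488)² = 0.26196 kg·m²; axis through the centre, so I = 0.26196 kg·m².
Spherical shell: I_cm = (2/3)MR² = (2/3)(3.38)(0.383)² = 0.33054 kg·m²; centre at d = 0.455 m, so I = I_cm + Md² gives I = 0.33054 + (3.38)(0.455)² = 1.0303 kg·m².
Annular disk: I_cm = (1/2)M(R²+r²) = (1/2)(5.14)[(0.189)² + (0.123)²] = 0.13068 kg·m²; centre at d = 0.489 m, so I = I_cm + Md² gives I = 0.13068 + (5.14)(0.489)² = 1.3598 kg·m².
Thin ring: I_cm = MR² = (3.46)(0.345)² = 0.41183 kg·m²; centre at d = 0.56 m, so I = I_cm + Md² gives I = 0.41183 + (3.46)(0.56)² = 1.4969 kg·m².
Total I = 0.26196 + 1.0303 + 1.3598 + 1.4969 = 4.1489 kg·m².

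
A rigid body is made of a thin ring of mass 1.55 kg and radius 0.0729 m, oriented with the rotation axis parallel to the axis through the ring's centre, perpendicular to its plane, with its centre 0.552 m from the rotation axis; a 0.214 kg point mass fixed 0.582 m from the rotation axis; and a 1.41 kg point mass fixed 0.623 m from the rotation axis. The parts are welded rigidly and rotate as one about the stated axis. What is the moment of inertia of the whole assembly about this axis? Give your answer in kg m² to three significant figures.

1.10

Thin ring: I_cm = MR² = (1.55)(0.0729)² = 0.0082373 kg m²; centre at d = 0.552 m, so I = I_cm + Md² gives I = 0.0082373 + (1.55)(0.552)² = 0.48053 kg m².
Point mass: I_cm = 0; centre at d = 0.582 m, so I = I_cm + Md² gives I = 0 + (0.214)(0.582)² = 0.072487 kg m².
Point mass: I_cm = 0; centre at d = 0.623 m, so I = I_cm + Md² gives I = 0 + (1.41)(0.623)² = 0.54726 kg m².
Total I = 0.48053 + 0.072487 + 0.54726 = 1.1003 kg m².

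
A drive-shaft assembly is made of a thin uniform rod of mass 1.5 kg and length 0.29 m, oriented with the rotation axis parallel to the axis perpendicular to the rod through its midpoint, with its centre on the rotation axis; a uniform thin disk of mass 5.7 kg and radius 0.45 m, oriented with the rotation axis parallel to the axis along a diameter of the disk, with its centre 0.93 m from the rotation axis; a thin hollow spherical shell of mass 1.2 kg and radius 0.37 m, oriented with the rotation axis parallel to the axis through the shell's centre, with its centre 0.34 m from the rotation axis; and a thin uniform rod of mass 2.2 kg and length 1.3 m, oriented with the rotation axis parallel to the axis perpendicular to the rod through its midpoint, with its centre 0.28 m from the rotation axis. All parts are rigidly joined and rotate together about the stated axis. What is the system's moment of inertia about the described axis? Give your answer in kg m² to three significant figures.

5.96

Thin rod: I_cm = (1/12)ML² = (1/12)(1.5)(0.29)² = 0.010512 kg m²; axis through the centre, so I = 0.010512 kg m².
Thin disk: I_cm = (1/4)MR² = (1/4)(5.7)(0.45)² = 0.28856 kg m²; centre at d = 0.93 m, so I = I_cm + Md² gives I = 0.28856 + (5.7)(0.93)² = 5.2185 kg m².
Spherical shell: I_cm = (2/3)MR² = (2/3)(1.2)(0.37)² = 0.10952 kg m²; centre at d = 0.34 m, so I = I_cm + Md² gives I = 0.10952 + (1.2)(0.34)² = 0.24824 kg m².
Thin rod: I_cm = (1/12)ML² = (1/12)(2.2)(1.3)² = 0.30983 kg m²; centre at d = 0.28 m, so I = I_cm + Md² gives I = 0.30983 + (2.2)(0.28)² = 0.48231 kg m².
Total I = 0.010512 + 5.2185 + 0.24824 + 0.48231 = 5.9596 kg m².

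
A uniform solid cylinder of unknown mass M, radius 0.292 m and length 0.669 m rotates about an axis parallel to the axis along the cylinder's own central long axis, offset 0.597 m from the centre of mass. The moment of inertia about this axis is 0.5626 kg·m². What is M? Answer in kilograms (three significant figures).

I = I_cm + Md² = (1/2)MR² + Md² = M·[0.5·(0.292)² + (0.597)²] = M·0.39904.
So M = 0.5626 / 0.39904 = 1.4099 kg.

1.41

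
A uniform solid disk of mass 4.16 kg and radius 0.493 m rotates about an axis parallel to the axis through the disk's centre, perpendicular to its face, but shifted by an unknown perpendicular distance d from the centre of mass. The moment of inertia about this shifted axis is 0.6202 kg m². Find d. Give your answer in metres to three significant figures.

0.166

About the centre-of-mass axis, I_cm = (1/2)MR² = (1/2)(4.16)(0.493)² = 0.50554 kg m².
Parallel axis theorem: I = I_cm + Md², so Md² = 0.6202 − 0.50554 = 0.11466 kg m².
d = √(0.11466 / 4.16) = 0.16602 m.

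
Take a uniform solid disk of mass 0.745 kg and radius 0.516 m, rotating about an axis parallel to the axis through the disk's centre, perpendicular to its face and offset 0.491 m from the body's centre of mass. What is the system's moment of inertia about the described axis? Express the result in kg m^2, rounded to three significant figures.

0.279

I_cm = (1/2)MR² = (1/2)(0.745)(0.516)² = 0.09918 kg m^2; centre at d = 0.491 m, so I = I_cm + Md² gives I = 0.09918 + (0.745)(0.491)² = 0.27879 kg m^2.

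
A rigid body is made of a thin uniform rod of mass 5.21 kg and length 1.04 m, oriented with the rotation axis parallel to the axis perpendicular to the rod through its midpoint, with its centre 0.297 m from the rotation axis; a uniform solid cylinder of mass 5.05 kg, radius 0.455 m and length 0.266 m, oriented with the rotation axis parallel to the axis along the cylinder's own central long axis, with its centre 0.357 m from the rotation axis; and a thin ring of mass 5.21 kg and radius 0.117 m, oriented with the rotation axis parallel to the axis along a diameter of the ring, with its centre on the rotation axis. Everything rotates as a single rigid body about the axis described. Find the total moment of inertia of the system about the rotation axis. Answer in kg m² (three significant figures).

Thin rod: I_cm = (1/12)ML² = (1/12)(5.21)(1.04)² = 0.46959 kg m²; centre at d = 0.297 m, so the parallel axis theorem gives I = 0.46959 + (5.21)(0.297)² = 0.92916 kg m².
Solid cylinder: I_cm = (1/2)MR² = (1/2)(5.05)(0.455)² = 0.52274 kg m²; centre at d = 0.357 m, so the parallel axis theorem gives I = 0.52274 + (5.05)(0.357)² = 1.1664 kg m².
Thin ring: I_cm = (1/2)MR² = (1/2)(5.21)(0.117)² = 0.03566 kg m²; axis through the centre, so I = 0.03566 kg m².
Total I = 0.92916 + 1.1664 + 0.03566 = 2.1312 kg m².

2.13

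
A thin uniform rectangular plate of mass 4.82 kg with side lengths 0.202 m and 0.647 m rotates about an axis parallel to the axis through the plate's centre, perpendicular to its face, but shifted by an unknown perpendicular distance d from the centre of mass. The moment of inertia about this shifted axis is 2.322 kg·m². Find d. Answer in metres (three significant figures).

0.666

About the centre-of-mass axis, I_cm = (1/12)M(a²+b²) = (1/12)(4.82)[(0.202)² + (0.647)²] = 0.18453 kg·m².
Parallel axis theorem: I = I_cm + Md², so Md² = 2.322 − 0.18453 = 2.1375 kg·m².
d = √(2.1375 / 4.82) = 0.66593 m.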